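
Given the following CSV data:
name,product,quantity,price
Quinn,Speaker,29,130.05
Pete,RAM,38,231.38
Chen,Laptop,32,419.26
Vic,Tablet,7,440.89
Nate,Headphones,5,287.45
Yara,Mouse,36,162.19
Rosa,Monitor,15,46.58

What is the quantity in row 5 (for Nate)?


Row 5: Nate
Column 'quantity' = 5

ANSWER: 5


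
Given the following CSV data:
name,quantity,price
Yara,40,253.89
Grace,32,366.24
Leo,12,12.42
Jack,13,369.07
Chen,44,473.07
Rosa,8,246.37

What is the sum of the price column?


Values in 'price' column:
  Row 1: 253.89
  Row 2: 366.24
  Row 3: 12.42
  Row 4: 369.07
  Row 5: 473.07
  Row 6: 246.37
Sum = 253.89 + 366.24 + 12.42 + 369.07 + 473.07 + 246.37 = 1721.06

ANSWER: 1721.06


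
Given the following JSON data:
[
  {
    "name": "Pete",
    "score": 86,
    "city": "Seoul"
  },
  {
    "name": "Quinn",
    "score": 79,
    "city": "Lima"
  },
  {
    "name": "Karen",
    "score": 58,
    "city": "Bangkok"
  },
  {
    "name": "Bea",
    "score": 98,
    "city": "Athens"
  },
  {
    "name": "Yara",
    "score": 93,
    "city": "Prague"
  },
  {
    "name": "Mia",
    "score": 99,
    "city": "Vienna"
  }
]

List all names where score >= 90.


Filtering records where score >= 90:
  Pete (score=86) -> no
  Quinn (score=79) -> no
  Karen (score=58) -> no
  Bea (score=98) -> YES
  Yara (score=93) -> YES
  Mia (score=99) -> YES


ANSWER: Bea, Yara, Mia


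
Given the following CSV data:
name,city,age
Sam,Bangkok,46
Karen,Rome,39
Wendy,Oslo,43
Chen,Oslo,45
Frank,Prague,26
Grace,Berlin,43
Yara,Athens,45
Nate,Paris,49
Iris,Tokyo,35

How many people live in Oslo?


Scanning city column for 'Oslo':
  Row 3: Wendy -> MATCH
  Row 4: Chen -> MATCH
Total matches: 2

ANSWER: 2


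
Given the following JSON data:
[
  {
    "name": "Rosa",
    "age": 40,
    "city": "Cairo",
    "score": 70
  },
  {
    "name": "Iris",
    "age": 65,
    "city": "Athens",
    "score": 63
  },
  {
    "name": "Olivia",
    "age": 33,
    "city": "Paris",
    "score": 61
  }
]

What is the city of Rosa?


Looking up record where name = Rosa
Record index: 0
Field 'city' = Cairo

ANSWER: Cairo


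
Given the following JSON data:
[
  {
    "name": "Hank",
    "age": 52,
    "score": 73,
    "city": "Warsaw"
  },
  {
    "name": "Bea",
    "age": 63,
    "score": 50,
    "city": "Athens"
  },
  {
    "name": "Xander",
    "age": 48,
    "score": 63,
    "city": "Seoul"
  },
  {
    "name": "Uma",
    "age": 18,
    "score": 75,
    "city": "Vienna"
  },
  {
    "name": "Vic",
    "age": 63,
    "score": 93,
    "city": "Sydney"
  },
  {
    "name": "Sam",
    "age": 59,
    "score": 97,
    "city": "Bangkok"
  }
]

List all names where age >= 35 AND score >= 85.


Checking both conditions:
  Hank (age=52, score=73) -> no
  Bea (age=63, score=50) -> no
  Xander (age=48, score=63) -> no
  Uma (age=18, score=75) -> no
  Vic (age=63, score=93) -> YES
  Sam (age=59, score=97) -> YES


ANSWER: Vic, Sam


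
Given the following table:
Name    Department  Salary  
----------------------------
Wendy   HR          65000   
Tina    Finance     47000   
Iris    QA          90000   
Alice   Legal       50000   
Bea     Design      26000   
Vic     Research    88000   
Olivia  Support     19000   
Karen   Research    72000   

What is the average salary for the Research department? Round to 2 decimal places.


Research department members:
  Vic: 88000
  Karen: 72000
Sum = 160000
Count = 2
Average = 160000 / 2 = 80000.00

ANSWER: 80000.00


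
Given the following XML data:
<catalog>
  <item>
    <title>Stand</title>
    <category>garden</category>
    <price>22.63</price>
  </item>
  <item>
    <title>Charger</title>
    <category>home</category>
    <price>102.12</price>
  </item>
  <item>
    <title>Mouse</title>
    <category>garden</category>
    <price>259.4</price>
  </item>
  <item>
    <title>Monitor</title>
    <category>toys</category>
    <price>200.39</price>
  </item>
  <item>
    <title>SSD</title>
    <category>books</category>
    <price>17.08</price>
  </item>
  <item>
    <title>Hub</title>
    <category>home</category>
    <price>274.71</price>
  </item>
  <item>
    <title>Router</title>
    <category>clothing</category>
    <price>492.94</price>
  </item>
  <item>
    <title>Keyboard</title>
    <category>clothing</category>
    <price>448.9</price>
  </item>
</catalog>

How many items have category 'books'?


Scanning <item> elements for <category>books</category>:
  Item 5: SSD -> MATCH
Count: 1

ANSWER: 1


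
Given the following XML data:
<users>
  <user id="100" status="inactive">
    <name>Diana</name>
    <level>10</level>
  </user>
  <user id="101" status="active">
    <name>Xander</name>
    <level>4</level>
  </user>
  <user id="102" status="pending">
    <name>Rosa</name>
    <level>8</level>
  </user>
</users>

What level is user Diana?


Finding user: Diana
<level>10</level>

ANSWER: 10


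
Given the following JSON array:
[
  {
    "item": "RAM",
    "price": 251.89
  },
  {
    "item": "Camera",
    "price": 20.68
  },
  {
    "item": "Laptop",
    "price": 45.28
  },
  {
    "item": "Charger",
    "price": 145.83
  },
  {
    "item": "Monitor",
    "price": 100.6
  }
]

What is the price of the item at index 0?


Array index 0 -> RAM
price = 251.89

ANSWER: 251.89


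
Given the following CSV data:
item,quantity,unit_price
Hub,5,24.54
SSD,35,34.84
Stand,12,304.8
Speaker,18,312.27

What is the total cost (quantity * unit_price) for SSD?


Row: SSD
quantity = 35
unit_price = 34.84
total = 35 * 34.84 = 1219.4

ANSWER: 1219.4


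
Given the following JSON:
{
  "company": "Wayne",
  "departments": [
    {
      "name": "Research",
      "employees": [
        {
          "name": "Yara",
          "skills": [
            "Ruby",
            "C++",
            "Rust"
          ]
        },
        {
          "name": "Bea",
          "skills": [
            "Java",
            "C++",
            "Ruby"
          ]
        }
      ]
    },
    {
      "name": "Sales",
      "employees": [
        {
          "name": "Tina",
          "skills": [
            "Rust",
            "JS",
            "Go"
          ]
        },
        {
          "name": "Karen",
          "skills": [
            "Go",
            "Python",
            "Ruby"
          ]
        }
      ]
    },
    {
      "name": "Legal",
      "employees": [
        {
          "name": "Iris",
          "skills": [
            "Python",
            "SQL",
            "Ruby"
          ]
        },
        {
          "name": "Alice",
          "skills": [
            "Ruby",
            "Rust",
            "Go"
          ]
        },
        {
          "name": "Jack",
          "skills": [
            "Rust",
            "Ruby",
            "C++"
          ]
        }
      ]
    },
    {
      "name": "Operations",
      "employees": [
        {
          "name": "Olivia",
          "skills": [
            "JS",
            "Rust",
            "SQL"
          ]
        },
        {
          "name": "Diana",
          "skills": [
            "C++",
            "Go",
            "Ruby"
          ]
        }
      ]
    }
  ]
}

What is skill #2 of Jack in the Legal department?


Path: departments[2].employees[2].skills[1]
Value: Ruby

ANSWER: Ruby


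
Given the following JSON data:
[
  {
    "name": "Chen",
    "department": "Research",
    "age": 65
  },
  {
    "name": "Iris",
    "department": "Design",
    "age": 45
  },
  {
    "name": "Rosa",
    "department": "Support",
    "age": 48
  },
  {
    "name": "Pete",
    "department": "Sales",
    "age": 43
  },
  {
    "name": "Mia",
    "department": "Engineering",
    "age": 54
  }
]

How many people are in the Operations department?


Scanning records for department = Operations
  No matches found
Count: 0

ANSWER: 0


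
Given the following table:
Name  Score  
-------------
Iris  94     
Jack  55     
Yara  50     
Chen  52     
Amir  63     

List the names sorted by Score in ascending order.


Sorting by Score (ascending):
  Yara: 50
  Chen: 52
  Jack: 55
  Amir: 63
  Iris: 94


ANSWER: Yara, Chen, Jack, Amir, Iris


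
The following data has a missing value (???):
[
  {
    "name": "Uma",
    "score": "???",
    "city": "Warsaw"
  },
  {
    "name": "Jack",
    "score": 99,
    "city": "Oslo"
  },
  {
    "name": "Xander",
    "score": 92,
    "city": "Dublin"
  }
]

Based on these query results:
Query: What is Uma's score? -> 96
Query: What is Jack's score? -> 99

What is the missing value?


The missing value is Uma's score
From query: Uma's score = 96

ANSWER: 96


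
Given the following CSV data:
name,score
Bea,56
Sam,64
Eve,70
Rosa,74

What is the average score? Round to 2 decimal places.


Scores: 56, 64, 70, 74
Sum = 264
Count = 4
Average = 264 / 4 = 66.00

ANSWER: 66.00


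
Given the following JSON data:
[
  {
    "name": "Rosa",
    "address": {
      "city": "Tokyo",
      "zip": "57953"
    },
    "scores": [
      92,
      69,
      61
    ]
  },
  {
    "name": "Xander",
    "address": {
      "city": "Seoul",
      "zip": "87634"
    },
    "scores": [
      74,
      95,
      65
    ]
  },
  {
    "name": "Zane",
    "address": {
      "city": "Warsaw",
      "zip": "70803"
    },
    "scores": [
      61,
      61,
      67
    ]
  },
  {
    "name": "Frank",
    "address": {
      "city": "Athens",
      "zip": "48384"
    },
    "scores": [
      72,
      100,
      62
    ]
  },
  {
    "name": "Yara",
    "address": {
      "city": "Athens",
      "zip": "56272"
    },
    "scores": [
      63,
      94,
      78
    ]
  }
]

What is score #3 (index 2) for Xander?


Path: records[1].scores[2]
Value: 65

ANSWER: 65


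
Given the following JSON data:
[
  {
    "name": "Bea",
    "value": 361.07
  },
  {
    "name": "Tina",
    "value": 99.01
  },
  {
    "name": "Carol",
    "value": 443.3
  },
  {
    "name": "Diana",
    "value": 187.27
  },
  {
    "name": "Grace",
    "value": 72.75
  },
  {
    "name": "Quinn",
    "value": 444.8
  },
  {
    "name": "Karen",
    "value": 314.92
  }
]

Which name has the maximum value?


Comparing values:
  Bea: 361.07
  Tina: 99.01
  Carol: 443.3
  Diana: 187.27
  Grace: 72.75
  Quinn: 444.8
  Karen: 314.92
Maximum: Quinn (444.8)

ANSWER: Quinn


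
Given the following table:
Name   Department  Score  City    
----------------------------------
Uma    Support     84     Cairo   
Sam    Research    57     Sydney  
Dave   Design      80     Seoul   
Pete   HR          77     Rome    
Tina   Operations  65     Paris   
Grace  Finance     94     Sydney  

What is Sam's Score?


Row 2: Sam
Score = 57

ANSWER: 57


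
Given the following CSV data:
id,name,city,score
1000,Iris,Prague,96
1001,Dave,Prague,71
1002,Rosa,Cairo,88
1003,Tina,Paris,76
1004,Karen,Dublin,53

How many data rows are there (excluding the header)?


Counting rows (excluding header):
Header: id,name,city,score
Data rows: 5

ANSWER: 5


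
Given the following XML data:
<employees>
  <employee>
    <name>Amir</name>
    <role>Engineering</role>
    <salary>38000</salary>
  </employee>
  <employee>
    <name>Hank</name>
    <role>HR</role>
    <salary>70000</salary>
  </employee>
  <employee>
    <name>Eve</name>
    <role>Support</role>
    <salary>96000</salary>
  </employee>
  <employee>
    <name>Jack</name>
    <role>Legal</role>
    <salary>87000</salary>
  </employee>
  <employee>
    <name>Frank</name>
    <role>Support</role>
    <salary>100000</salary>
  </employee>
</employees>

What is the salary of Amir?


Searching for <employee> with <name>Amir</name>
Found at position 1
<salary>38000</salary>

ANSWER: 38000


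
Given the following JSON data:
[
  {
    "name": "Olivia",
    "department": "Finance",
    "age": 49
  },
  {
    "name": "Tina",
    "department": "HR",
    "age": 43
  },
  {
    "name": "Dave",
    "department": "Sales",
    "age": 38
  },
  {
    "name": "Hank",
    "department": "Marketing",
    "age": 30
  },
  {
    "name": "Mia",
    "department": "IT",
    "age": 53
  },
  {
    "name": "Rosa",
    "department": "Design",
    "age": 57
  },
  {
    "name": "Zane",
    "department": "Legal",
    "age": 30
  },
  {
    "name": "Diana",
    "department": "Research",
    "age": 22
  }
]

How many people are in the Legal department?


Scanning records for department = Legal
  Record 6: Zane
Count: 1

ANSWER: 1


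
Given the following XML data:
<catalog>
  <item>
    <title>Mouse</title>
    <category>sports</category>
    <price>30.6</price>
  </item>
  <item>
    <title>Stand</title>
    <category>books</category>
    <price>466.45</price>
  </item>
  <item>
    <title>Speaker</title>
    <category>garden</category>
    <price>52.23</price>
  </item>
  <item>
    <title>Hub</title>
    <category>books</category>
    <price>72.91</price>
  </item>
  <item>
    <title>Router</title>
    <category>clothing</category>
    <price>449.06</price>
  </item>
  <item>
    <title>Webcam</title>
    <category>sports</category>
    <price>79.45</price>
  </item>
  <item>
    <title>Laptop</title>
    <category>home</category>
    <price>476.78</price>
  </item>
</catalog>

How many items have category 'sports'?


Scanning <item> elements for <category>sports</category>:
  Item 1: Mouse -> MATCH
  Item 6: Webcam -> MATCH
Count: 2

ANSWER: 2


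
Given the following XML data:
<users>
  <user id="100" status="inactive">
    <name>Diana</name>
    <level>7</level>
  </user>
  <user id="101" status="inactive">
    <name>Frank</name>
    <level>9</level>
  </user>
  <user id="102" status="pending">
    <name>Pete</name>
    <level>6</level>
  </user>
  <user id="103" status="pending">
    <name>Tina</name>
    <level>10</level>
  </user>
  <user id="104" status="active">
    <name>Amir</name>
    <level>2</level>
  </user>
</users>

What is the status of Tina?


Finding user with name = Tina
user id="103" status="pending"

ANSWER: pending


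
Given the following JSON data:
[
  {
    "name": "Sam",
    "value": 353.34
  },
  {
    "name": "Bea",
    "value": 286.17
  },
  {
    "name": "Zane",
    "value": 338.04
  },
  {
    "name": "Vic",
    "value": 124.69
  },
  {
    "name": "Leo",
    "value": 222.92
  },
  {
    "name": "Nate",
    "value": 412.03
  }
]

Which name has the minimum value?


Comparing values:
  Sam: 353.34
  Bea: 286.17
  Zane: 338.04
  Vic: 124.69
  Leo: 222.92
  Nate: 412.03
Minimum: Vic (124.69)

ANSWER: Vic


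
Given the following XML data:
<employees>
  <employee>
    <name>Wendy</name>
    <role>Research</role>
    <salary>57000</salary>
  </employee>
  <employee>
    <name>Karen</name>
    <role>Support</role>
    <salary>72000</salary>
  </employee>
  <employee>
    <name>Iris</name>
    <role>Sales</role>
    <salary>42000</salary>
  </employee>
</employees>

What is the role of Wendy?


Searching for <employee> with <name>Wendy</name>
Found at position 1
<role>Research</role>

ANSWER: Research


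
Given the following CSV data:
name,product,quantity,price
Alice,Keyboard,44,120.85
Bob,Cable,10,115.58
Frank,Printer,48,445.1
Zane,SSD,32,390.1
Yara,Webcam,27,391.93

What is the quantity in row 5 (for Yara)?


Row 5: Yara
Column 'quantity' = 27

ANSWER: 27


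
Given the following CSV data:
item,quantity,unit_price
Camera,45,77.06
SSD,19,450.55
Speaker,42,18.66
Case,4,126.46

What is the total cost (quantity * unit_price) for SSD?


Row: SSD
quantity = 19
unit_price = 450.55
total = 19 * 450.55 = 8560.45

ANSWER: 8560.45


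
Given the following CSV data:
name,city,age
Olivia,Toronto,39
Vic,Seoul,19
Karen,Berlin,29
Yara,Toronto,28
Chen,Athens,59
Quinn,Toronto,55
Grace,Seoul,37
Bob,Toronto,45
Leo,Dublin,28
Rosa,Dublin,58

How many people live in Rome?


Scanning city column for 'Rome':
Total matches: 0

ANSWER: 0


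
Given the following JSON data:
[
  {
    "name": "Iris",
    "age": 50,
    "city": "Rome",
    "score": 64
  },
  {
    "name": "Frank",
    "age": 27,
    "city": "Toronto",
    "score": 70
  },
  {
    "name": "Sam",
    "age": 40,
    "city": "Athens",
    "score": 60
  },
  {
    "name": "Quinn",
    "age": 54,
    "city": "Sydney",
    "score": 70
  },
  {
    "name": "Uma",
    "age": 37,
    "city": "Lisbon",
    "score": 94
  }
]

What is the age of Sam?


Looking up record where name = Sam
Record index: 2
Field 'age' = 40

ANSWER: 40


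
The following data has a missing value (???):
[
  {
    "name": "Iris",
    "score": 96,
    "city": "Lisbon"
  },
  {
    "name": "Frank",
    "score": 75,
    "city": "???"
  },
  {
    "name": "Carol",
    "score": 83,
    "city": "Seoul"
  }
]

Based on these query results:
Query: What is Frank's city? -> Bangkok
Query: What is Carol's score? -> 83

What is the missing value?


The missing value is Frank's city
From query: Frank's city = Bangkok

ANSWER: Bangkok


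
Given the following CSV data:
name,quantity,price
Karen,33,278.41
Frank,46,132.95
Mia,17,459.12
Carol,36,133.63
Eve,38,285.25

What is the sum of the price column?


Values in 'price' column:
  Row 1: 278.41
  Row 2: 132.95
  Row 3: 459.12
  Row 4: 133.63
  Row 5: 285.25
Sum = 278.41 + 132.95 + 459.12 + 133.63 + 285.25 = 1289.36

ANSWER: 1289.36


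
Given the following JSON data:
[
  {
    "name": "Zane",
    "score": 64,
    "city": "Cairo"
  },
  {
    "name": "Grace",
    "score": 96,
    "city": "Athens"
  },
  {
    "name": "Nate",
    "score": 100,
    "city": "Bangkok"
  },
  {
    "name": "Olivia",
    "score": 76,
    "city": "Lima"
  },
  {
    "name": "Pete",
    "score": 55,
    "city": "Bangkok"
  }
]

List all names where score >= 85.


Filtering records where score >= 85:
  Zane (score=64) -> no
  Grace (score=96) -> YES
  Nate (score=100) -> YES
  Olivia (score=76) -> no
  Pete (score=55) -> no


ANSWER: Grace, Nate


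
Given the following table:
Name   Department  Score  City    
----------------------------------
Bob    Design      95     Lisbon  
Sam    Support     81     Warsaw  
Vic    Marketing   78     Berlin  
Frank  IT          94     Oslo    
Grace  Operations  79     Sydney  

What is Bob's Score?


Row 1: Bob
Score = 95

ANSWER: 95


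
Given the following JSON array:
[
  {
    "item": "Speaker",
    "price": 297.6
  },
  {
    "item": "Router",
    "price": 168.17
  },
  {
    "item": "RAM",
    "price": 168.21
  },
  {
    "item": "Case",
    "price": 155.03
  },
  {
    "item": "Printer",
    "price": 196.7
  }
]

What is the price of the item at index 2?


Array index 2 -> RAM
price = 168.21

ANSWER: 168.21


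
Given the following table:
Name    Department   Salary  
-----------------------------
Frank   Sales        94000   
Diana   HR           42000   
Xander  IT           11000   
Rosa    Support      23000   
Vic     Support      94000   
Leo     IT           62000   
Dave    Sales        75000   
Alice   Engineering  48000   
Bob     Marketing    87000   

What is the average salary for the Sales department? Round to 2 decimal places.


Sales department members:
  Frank: 94000
  Dave: 75000
Sum = 169000
Count = 2
Average = 169000 / 2 = 84500.00

ANSWER: 84500.00


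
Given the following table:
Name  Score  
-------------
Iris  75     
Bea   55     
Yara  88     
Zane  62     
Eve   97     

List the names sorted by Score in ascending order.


Sorting by Score (ascending):
  Bea: 55
  Zane: 62
  Iris: 75
  Yara: 88
  Eve: 97


ANSWER: Bea, Zane, Iris, Yara, Eve


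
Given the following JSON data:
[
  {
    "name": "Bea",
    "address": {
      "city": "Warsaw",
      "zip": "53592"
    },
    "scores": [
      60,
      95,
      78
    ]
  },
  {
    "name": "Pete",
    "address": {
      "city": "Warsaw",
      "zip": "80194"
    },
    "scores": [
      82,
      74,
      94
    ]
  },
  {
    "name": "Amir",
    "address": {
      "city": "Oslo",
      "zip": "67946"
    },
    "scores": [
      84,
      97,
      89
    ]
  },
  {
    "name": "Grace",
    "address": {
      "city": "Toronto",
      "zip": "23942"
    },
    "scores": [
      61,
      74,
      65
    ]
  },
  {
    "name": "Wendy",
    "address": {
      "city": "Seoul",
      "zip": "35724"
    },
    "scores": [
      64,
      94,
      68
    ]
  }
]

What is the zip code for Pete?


Path: records[1].address.zip
Value: 80194

ANSWER: 80194


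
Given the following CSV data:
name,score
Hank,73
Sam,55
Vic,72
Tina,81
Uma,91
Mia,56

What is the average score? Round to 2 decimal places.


Scores: 73, 55, 72, 81, 91, 56
Sum = 428
Count = 6
Average = 428 / 6 = 71.33

ANSWER: 71.33


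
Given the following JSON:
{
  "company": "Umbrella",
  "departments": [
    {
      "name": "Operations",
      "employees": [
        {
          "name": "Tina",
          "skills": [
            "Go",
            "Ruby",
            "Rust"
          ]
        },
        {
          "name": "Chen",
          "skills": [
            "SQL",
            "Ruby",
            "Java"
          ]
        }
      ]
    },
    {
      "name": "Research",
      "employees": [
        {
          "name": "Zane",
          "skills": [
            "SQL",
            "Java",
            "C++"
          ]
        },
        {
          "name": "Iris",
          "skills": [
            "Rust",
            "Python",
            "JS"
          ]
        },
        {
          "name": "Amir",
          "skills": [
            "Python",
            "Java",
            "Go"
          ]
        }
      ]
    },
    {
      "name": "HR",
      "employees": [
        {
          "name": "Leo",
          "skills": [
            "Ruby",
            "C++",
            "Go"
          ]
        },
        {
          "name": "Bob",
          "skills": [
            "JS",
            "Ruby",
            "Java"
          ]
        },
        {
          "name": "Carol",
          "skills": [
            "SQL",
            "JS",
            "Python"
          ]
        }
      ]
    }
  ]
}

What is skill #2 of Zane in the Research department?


Path: departments[1].employees[0].skills[1]
Value: Java

ANSWER: Java


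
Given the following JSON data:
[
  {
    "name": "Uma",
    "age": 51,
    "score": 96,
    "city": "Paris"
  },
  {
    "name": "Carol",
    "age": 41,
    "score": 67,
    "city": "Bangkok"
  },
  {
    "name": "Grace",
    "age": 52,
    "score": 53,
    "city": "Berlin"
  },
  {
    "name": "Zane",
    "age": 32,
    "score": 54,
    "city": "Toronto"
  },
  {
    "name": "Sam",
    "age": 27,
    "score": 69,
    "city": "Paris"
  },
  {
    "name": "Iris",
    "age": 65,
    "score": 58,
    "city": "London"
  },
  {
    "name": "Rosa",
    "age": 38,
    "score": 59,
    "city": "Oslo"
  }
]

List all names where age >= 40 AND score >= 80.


Checking both conditions:
  Uma (age=51, score=96) -> YES
  Carol (age=41, score=67) -> no
  Grace (age=52, score=53) -> no
  Zane (age=32, score=54) -> no
  Sam (age=27, score=69) -> no
  Iris (age=65, score=58) -> no
  Rosa (age=38, score=59) -> no


ANSWER: Uma


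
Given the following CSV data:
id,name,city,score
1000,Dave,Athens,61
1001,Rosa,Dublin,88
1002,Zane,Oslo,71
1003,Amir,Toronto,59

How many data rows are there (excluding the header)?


Counting rows (excluding header):
Header: id,name,city,score
Data rows: 4

ANSWER: 4


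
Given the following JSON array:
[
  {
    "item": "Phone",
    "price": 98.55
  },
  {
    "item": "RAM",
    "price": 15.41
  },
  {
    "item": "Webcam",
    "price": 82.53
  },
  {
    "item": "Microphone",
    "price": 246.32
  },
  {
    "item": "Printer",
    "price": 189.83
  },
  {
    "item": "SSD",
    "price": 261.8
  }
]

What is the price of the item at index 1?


Array index 1 -> RAM
price = 15.41

ANSWER: 15.41


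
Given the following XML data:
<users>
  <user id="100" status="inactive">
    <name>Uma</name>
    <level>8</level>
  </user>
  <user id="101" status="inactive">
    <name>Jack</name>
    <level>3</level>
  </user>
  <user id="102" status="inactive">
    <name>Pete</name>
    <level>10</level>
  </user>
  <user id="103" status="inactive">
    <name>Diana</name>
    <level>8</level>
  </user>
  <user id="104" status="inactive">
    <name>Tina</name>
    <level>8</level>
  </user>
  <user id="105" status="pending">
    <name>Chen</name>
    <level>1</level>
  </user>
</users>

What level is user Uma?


Finding user: Uma
<level>8</level>

ANSWER: 8


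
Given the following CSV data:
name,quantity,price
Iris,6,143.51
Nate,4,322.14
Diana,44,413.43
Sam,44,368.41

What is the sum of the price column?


Values in 'price' column:
  Row 1: 143.51
  Row 2: 322.14
  Row 3: 413.43
  Row 4: 368.41
Sum = 143.51 + 322.14 + 413.43 + 368.41 = 1247.49

ANSWER: 1247.49


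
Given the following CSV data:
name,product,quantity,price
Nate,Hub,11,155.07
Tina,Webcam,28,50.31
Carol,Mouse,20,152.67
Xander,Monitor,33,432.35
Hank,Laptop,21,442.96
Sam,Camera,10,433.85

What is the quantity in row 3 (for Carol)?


Row 3: Carol
Column 'quantity' = 20

ANSWER: 20


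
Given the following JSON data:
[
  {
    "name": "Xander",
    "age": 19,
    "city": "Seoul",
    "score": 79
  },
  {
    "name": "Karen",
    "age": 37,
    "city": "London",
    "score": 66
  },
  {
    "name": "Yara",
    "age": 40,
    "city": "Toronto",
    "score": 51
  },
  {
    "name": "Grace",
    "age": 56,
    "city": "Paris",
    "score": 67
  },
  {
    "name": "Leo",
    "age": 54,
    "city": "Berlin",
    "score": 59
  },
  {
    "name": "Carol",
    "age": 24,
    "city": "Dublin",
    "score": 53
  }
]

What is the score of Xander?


Looking up record where name = Xander
Record index: 0
Field 'score' = 79

ANSWER: 79


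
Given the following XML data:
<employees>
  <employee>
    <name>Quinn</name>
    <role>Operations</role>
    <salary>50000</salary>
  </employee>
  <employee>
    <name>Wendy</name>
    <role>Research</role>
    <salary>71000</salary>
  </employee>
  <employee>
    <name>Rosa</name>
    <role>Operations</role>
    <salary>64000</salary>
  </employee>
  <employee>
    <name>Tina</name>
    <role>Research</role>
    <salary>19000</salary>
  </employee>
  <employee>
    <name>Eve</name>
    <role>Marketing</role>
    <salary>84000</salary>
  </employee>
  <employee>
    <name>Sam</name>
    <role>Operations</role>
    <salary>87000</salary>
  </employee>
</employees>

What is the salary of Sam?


Searching for <employee> with <name>Sam</name>
Found at position 6
<salary>87000</salary>

ANSWER: 87000


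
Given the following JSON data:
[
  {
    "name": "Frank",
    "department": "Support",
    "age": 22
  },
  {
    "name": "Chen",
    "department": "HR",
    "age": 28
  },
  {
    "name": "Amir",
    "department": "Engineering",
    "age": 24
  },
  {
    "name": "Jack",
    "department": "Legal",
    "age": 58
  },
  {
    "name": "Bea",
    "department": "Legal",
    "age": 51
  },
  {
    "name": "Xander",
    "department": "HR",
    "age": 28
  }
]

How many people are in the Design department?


Scanning records for department = Design
  No matches found
Count: 0

ANSWER: 0


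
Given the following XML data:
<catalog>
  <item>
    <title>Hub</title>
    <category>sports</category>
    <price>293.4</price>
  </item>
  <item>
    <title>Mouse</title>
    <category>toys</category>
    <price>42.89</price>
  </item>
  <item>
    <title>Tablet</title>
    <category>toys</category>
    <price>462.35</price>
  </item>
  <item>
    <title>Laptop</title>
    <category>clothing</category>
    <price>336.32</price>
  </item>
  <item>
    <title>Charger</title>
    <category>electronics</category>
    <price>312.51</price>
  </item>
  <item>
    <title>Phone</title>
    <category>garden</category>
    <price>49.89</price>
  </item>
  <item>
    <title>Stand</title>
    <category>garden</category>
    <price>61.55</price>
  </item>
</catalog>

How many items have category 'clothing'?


Scanning <item> elements for <category>clothing</category>:
  Item 4: Laptop -> MATCH
Count: 1

ANSWER: 1


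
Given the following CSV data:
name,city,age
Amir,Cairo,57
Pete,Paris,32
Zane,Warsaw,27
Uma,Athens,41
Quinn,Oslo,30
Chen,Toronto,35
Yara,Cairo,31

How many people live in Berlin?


Scanning city column for 'Berlin':
Total matches: 0

ANSWER: 0


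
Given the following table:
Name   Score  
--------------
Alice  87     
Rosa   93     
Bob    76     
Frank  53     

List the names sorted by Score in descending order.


Sorting by Score (descending):
  Rosa: 93
  Alice: 87
  Bob: 76
  Frank: 53


ANSWER: Rosa, Alice, Bob, Frank


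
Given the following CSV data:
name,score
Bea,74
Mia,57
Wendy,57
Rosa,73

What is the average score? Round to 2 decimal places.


Scores: 74, 57, 57, 73
Sum = 261
Count = 4
Average = 261 / 4 = 65.25

ANSWER: 65.25


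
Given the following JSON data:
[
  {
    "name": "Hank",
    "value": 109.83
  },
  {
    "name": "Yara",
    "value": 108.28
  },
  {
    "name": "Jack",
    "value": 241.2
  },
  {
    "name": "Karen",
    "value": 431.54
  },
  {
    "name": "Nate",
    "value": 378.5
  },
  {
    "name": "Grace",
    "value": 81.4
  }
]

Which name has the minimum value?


Comparing values:
  Hank: 109.83
  Yara: 108.28
  Jack: 241.2
  Karen: 431.54
  Nate: 378.5
  Grace: 81.4
Minimum: Grace (81.4)

ANSWER: Grace


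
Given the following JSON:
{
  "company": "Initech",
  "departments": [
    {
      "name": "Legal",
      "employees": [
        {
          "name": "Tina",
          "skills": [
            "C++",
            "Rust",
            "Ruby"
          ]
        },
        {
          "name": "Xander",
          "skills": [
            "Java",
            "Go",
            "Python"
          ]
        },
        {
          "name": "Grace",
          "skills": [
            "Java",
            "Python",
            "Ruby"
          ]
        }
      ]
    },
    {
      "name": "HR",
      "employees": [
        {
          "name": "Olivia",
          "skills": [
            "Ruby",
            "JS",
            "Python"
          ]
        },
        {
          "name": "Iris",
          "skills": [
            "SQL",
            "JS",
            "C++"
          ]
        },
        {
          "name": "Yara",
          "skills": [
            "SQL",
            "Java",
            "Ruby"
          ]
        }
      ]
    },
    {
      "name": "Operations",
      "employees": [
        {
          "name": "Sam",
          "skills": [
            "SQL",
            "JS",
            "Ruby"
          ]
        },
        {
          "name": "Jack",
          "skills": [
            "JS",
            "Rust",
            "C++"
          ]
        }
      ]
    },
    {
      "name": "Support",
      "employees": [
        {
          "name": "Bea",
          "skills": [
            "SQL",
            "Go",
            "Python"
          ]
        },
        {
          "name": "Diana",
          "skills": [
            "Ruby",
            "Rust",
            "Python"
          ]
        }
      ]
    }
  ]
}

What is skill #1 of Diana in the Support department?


Path: departments[3].employees[1].skills[0]
Value: Ruby

ANSWER: Ruby


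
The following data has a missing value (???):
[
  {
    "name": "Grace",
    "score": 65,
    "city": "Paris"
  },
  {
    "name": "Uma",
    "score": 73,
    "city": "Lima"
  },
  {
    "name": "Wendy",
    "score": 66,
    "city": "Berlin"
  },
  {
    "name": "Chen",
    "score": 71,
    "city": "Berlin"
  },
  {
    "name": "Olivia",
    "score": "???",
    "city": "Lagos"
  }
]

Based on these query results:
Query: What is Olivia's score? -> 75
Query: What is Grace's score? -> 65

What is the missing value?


The missing value is Olivia's score
From query: Olivia's score = 75

ANSWER: 75


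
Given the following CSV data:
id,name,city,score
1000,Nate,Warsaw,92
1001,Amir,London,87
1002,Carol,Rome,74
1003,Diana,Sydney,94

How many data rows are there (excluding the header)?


Counting rows (excluding header):
Header: id,name,city,score
Data rows: 4

ANSWER: 4


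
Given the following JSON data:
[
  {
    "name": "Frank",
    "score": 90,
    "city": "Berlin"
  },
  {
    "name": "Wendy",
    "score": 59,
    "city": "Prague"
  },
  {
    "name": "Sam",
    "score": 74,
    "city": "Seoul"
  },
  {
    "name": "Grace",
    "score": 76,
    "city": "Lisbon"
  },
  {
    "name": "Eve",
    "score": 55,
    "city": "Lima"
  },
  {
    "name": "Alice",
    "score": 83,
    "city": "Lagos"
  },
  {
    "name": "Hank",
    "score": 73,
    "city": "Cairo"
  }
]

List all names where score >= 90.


Filtering records where score >= 90:
  Frank (score=90) -> YES
  Wendy (score=59) -> no
  Sam (score=74) -> no
  Grace (score=76) -> no
  Eve (score=55) -> no
  Alice (score=83) -> no
  Hank (score=73) -> no


ANSWER: Frank


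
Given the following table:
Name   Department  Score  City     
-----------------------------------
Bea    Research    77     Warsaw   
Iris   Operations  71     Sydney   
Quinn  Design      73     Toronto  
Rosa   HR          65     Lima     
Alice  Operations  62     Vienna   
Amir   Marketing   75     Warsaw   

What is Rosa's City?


Row 4: Rosa
City = Lima

ANSWER: Lima


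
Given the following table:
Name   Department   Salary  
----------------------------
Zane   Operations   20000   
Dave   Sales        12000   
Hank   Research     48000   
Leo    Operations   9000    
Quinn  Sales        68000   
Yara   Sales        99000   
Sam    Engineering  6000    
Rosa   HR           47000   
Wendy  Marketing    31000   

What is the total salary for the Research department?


Research department members:
  Hank: 48000
Total = 48000 = 48000

ANSWER: 48000


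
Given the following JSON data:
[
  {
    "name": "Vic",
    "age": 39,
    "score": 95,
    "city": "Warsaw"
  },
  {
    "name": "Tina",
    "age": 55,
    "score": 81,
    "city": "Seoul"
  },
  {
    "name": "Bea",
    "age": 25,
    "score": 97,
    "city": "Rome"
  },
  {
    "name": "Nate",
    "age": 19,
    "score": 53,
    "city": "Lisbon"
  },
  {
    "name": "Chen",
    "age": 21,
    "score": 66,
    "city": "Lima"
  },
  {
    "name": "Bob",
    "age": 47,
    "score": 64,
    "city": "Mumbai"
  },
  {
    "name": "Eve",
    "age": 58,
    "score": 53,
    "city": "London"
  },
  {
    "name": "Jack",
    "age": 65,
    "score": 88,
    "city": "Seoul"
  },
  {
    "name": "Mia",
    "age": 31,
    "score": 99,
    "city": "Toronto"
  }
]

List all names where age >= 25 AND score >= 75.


Checking both conditions:
  Vic (age=39, score=95) -> YES
  Tina (age=55, score=81) -> YES
  Bea (age=25, score=97) -> YES
  Nate (age=19, score=53) -> no
  Chen (age=21, score=66) -> no
  Bob (age=47, score=64) -> no
  Eve (age=58, score=53) -> no
  Jack (age=65, score=88) -> YES
  Mia (age=31, score=99) -> YES


ANSWER: Vic, Tina, Bea, Jack, Mia


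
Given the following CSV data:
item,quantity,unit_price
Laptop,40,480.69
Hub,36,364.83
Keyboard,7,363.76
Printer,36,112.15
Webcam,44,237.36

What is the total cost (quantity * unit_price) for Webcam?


Row: Webcam
quantity = 44
unit_price = 237.36
total = 44 * 237.36 = 10443.84

ANSWER: 10443.84


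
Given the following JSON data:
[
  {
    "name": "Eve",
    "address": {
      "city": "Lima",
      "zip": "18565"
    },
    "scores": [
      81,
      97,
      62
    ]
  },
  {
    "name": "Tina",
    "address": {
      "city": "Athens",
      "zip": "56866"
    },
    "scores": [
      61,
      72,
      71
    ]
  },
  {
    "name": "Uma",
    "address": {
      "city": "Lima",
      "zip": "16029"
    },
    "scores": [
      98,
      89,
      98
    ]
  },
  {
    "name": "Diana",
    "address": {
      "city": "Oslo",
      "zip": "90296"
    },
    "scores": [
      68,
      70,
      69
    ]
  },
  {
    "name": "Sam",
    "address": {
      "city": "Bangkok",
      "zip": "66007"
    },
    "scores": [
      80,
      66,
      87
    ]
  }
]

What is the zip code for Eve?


Path: records[0].address.zip
Value: 18565

ANSWER: 18565


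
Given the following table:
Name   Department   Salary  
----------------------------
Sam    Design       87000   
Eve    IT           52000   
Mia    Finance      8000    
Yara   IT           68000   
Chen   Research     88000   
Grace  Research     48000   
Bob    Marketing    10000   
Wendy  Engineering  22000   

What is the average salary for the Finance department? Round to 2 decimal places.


Finance department members:
  Mia: 8000
Sum = 8000
Count = 1
Average = 8000 / 1 = 8000.00

ANSWER: 8000.00


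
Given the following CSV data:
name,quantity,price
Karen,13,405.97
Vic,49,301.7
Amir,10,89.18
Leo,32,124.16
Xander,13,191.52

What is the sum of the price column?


Values in 'price' column:
  Row 1: 405.97
  Row 2: 301.7
  Row 3: 89.18
  Row 4: 124.16
  Row 5: 191.52
Sum = 405.97 + 301.7 + 89.18 + 124.16 + 191.52 = 1112.53

ANSWER: 1112.53


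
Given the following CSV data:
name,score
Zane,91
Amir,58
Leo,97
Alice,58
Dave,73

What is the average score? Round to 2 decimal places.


Scores: 91, 58, 97, 58, 73
Sum = 377
Count = 5
Average = 377 / 5 = 75.40

ANSWER: 75.40


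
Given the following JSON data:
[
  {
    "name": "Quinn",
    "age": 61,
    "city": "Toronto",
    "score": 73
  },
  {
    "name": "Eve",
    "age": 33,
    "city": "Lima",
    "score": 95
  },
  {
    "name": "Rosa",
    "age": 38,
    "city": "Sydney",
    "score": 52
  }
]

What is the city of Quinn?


Looking up record where name = Quinn
Record index: 0
Field 'city' = Toronto

ANSWER: Toronto


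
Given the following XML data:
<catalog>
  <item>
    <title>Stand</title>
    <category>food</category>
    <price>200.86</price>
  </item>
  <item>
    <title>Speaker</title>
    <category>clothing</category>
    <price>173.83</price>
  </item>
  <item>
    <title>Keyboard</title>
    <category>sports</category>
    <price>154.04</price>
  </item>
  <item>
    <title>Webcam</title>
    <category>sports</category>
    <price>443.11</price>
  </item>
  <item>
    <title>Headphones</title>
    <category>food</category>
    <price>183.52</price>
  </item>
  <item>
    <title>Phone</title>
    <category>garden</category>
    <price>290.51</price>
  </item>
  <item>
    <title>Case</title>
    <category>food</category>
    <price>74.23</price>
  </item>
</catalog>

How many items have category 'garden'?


Scanning <item> elements for <category>garden</category>:
  Item 6: Phone -> MATCH
Count: 1

ANSWER: 1


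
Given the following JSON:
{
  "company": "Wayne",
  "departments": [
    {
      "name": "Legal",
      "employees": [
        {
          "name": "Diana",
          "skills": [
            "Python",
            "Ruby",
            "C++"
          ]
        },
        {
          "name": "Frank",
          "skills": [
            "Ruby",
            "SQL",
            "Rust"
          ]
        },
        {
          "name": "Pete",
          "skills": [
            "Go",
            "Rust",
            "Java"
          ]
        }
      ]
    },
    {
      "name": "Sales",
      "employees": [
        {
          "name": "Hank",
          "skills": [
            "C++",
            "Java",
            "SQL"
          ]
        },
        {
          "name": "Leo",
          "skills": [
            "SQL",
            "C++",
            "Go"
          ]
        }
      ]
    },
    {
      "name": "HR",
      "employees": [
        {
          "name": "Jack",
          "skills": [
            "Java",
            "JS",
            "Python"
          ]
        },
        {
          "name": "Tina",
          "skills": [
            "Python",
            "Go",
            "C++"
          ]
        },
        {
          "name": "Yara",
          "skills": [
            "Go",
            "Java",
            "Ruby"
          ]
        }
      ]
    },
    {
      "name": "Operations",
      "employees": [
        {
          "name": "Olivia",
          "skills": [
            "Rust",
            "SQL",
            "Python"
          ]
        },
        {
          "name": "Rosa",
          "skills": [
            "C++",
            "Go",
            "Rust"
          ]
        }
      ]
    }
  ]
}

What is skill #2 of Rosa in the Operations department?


Path: departments[3].employees[1].skills[1]
Value: Go

ANSWER: Go


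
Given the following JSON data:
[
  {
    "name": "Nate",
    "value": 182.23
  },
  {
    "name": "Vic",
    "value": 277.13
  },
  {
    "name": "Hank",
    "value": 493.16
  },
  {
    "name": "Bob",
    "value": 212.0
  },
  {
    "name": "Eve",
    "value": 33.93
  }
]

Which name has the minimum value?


Comparing values:
  Nate: 182.23
  Vic: 277.13
  Hank: 493.16
  Bob: 212.0
  Eve: 33.93
Minimum: Eve (33.93)

ANSWER: Eve
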